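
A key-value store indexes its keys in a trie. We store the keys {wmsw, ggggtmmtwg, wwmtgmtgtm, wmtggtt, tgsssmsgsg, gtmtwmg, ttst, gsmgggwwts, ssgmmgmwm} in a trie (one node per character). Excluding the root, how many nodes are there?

Insert word by word; a character creates a node only if that edge doesn't already exist:
  "wmsw" → 4 new (w, m, s, w)
  "ggggtmmtwg" → 10 new (g, g, g, g, t, m, m, t, w, g)
  "wwmtgmtgtm" → prefix "w" already present; 9 new (w, m, t, g, m, t, g, t, m)
  "wmtggtt" → prefix "wm" already present; 5 new (t, g, g, t, t)
  "tgsssmsgsg" → 10 new (t, g, s, s, s, m, s, g, s, g)
  "gtmtwmg" → prefix "g" already present; 6 new (t, m, t, w, m, g)
  "ttst" → prefix "t" already present; 3 new (t, s, t)
  "gsmgggwwts" → prefix "g" already present; 9 new (s, m, g, g, g, w, w, t, s)
  "ssgmmgmwm" → 9 new (s, s, g, m, m, g, m, w, m)
Total nodes = 4 + 10 + 9 + 5 + 10 + 6 + 3 + 9 + 9 = 65

65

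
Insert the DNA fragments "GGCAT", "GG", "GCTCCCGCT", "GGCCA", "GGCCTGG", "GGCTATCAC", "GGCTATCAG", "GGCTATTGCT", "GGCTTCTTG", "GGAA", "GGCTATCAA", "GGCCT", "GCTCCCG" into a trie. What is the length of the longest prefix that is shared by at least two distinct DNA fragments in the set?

Look for the deepest trie node that still has at least two words in its subtree.
"GGCTATCAA" and "GGCTATCAC" agree on "GGCTATCA" (8 characters) before diverging; nothing deeper is shared.
Longest shared-prefix length: 8

8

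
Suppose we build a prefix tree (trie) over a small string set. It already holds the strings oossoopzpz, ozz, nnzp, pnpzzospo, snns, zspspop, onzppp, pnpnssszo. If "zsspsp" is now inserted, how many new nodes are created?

"zs" is already a path in the trie; the remaining "spsp" must be added.
Each of the 4 remaining characters creates one node.

4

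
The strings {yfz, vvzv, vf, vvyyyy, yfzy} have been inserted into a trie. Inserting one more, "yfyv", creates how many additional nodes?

"yf" is already a path in the trie; the remaining "yv" must be added.
New nodes needed: |"yfyv"| − 2 = 4 − 2 = 2.

2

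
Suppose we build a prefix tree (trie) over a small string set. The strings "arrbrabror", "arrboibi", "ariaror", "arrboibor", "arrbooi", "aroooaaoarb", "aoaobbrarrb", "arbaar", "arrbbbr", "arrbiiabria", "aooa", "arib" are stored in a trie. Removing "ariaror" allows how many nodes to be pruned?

A node on "ariaror"'s path can go only if nothing else ends at it or branches off below it.
The suffix "aror" (4 nodes) is used only by "ariaror"; the node for "ari" still has the child "b", so pruning stops there.
Nodes removed: 4

4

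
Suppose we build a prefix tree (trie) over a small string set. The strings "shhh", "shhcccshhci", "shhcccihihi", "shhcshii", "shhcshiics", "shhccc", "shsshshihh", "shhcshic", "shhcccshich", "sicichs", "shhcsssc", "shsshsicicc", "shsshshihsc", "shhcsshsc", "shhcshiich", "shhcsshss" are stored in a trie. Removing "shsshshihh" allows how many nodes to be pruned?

After clearing the end-marker at "shsshshihh", prune upward until reaching a node still needed by another word.
The suffix "h" (1 node) is used only by "shsshshihh"; the node for "shsshshih" still has the child "s", so pruning stops there.
Nodes removed: 1

1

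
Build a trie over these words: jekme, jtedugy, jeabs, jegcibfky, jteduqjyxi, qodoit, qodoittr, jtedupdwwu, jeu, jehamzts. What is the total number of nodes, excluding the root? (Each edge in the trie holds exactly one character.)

Count nodes per top-level branch (shared prefixes stored once):
  'j'-branch (jeabs, jegcibfky, jehamzts, jekme, jeu, jtedugy, jtedupdwwu, jteduqjyxi): 38 nodes
  'q'-branch (qodoit, qodoittr): 8 nodes
Sum: 46

46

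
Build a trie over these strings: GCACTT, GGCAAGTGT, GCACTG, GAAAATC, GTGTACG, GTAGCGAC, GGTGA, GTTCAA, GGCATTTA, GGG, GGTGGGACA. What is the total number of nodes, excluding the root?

50

Insert word by word; a character creates a node only if that edge doesn't already exist:
  "GCACTT" → 6 new (G, C, A, C, T, T)
  "GGCAAGTGT" → prefix "G" already present; 8 new (G, C, A, A, G, T, G, T)
  "GCACTG" → prefix "GCACT" already present; 1 new (G)
  "GAAAATC" → prefix "G" already present; 6 new (A, A, A, A, T, C)
  "GTGTACG" → prefix "G" already present; 6 new (T, G, T, A, C, G)
  "GTAGCGAC" → prefix "GT" already present; 6 new (A, G, C, G, A, C)
  "GGTGA" → prefix "GG" already present; 3 new (T, G, A)
  "GTTCAA" → prefix "GT" already present; 4 new (T, C, A, A)
  "GGCATTTA" → prefix "GGCA" already present; 4 new (T, T, T, A)
  "GGG" → prefix "GG" already present; 1 new (G)
  "GGTGGGACA" → prefix "GGTG" already present; 5 new (G, G, A, C, A)
Total nodes = 6 + 8 + 1 + 6 + 6 + 6 + 3 + 4 + 4 + 1 + 5 = 50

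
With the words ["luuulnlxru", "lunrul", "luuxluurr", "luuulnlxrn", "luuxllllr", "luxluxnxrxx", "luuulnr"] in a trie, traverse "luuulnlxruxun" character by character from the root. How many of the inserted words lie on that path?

1

Traverse "luuulnlxruxun" character by character; count nodes along the way that are marked as word ends.
Prefixes of the query that are stored words: "luuulnlxru"
Count: 1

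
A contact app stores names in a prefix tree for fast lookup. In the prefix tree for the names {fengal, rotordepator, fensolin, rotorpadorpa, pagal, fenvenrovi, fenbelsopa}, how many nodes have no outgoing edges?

7

Leaves are exactly the stored words that no other stored word extends.
Those words: "fenbelsopa", "fengal", "fensolin", "fenvenrovi", "pagal", "rotordepator", "rotorpadorpa"
Leaf count: 7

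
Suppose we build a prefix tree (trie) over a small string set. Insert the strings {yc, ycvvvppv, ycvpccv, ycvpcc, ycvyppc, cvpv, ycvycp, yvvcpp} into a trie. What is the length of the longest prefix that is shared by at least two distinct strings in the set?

6

Look for the deepest trie node that still has at least two words in its subtree.
e.g. "ycvpcc" and "ycvpccv" share the prefix "ycvpcc" of length 6; no pair shares a longer one.
Longest shared-prefix length: 6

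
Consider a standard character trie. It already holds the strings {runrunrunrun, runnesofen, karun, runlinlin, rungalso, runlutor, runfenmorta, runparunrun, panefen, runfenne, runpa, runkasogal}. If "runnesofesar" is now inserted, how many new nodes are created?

3

"runnesofe" is already a path in the trie; the remaining "sar" must be added.
Each of the 3 remaining characters creates one node.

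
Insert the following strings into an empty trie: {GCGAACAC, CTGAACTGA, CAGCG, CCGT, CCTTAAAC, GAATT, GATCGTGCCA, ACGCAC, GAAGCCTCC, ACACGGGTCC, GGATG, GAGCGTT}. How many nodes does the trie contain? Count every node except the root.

71

Insert word by word; a character creates a node only if that edge doesn't already exist:
  "GCGAACAC" → 8 new (G, C, G, A, A, C, A, C)
  "CTGAACTGA" → 9 new (C, T, G, A, A, C, T, G, A)
  "CAGCG" → prefix "C" already present; 4 new (A, G, C, G)
  "CCGT" → prefix "C" already present; 3 new (C, G, T)
  "CCTTAAAC" → prefix "CC" already present; 6 new (T, T, A, A, A, C)
  "GAATT" → prefix "G" already present; 4 new (A, A, T, T)
  "GATCGTGCCA" → prefix "GA" already present; 8 new (T, C, G, T, G, C, C, A)
  "ACGCAC" → 6 new (A, C, G, C, A, C)
  "GAAGCCTCC" → prefix "GAA" already present; 6 new (G, C, C, T, C, C)
  "ACACGGGTCC" → prefix "AC" already present; 8 new (A, C, G, G, G, T, C, C)
  "GGATG" → prefix "G" already present; 4 new (G, A, T, G)
  "GAGCGTT" → prefix "GA" already present; 5 new (G, C, G, T, T)
Total nodes = 8 + 9 + 4 + 3 + 6 + 4 + 8 + 6 + 6 + 8 + 4 + 5 = 71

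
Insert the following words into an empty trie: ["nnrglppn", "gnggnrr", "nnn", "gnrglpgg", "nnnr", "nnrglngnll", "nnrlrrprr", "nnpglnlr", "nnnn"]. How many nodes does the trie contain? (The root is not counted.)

41

Trace insertions, counting only characters that open a new branch:
  "nnrglppn" → 8 new (n, n, r, g, l, p, p, n)
  "gnggnrr" → 7 new (g, n, g, g, n, r, r)
  "nnn" → prefix "nn" already present; 1 new (n)
  "gnrglpgg" → prefix "gn" already present; 6 new (r, g, l, p, g, g)
  "nnnr" → prefix "nnn" already present; 1 new (r)
  "nnrglngnll" → prefix "nnrgl" already present; 5 new (n, g, n, l, l)
  "nnrlrrprr" → prefix "nnr" already present; 6 new (l, r, r, p, r, r)
  "nnpglnlr" → prefix "nn" already present; 6 new (p, g, l, n, l, r)
  "nnnn" → prefix "nnn" already present; 1 new (n)
Total nodes = 8 + 7 + 1 + 6 + 1 + 5 + 6 + 6 + 1 = 41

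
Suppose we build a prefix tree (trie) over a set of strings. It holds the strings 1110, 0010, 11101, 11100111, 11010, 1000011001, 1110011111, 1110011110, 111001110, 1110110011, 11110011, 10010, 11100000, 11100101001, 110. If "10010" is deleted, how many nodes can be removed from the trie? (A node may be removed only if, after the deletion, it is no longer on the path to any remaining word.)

2

Walk "10010" from the leaf back toward the root, removing each node that no remaining word uses.
The suffix "10" (2 nodes) is used only by "10010"; the node for "100" still has the child "0", so pruning stops there.
Nodes removed: 2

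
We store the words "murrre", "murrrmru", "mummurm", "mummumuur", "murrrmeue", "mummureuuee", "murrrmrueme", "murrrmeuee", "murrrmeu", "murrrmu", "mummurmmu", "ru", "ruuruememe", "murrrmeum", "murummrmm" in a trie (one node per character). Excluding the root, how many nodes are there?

For each word, the new-node count is its length minus the longest prefix already in the trie:
  "murrre" → 6 new (m, u, r, r, r, e)
  "murrrmru" → prefix "murrr" already present; 3 new (m, r, u)
  "mummurm" → prefix "mu" already present; 5 new (m, m, u, r, m)
  "mummumuur" → prefix "mummu" already present; 4 new (m, u, u, r)
  "murrrmeue" → prefix "murrrm" already present; 3 new (e, u, e)
  "mummureuuee" → prefix "mummur" already present; 5 new (e, u, u, e, e)
  "murrrmrueme" → prefix "murrrmru" already present; 3 new (e, m, e)
  "murrrmeuee" → prefix "murrrmeue" already present; 1 new (e)
  "murrrmeu" → prefix "murrrmeu" already present; 0 new (none)
  "murrrmu" → prefix "murrrm" already present; 1 new (u)
  "mummurmmu" → prefix "mummurm" already present; 2 new (m, u)
  "ru" → 2 new (r, u)
  "ruuruememe" → prefix "ru" already present; 8 new (u, r, u, e, m, e, m, e)
  "murrrmeum" → prefix "murrrmeu" already present; 1 new (m)
  "murummrmm" → prefix "mur" already present; 6 new (u, m, m, r, m, m)
Total nodes = 6 + 3 + 5 + 4 + 3 + 5 + 3 + 1 + 0 + 1 + 2 + 2 + 8 + 1 + 6 = 50

50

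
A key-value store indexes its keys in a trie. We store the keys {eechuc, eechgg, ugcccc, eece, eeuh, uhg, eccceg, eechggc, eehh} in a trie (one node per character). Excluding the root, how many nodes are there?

27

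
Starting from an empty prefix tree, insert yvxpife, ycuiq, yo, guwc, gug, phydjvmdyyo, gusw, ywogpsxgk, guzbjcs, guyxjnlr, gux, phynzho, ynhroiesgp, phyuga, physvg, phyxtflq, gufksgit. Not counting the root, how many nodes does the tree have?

80

Insert word by word; a character creates a node only if that edge doesn't already exist:
  "yvxpife" → 7 new (y, v, x, p, i, f, e)
  "ycuiq" → prefix "y" already present; 4 new (c, u, i, q)
  "yo" → prefix "y" already present; 1 new (o)
  "guwc" → 4 new (g, u, w, c)
  "gug" → prefix "gu" already present; 1 new (g)
  "phydjvmdyyo" → 11 new (p, h, y, d, j, v, m, d, y, y, o)
  "gusw" → prefix "gu" already present; 2 new (s, w)
  "ywogpsxgk" → prefix "y" already present; 8 new (w, o, g, p, s, x, g, k)
  "guzbjcs" → prefix "gu" already present; 5 new (z, b, j, c, s)
  "guyxjnlr" → prefix "gu" already present; 6 new (y, x, j, n, l, r)
  "gux" → prefix "gu" already present; 1 new (x)
  "phynzho" → prefix "phy" already present; 4 new (n, z, h, o)
  "ynhroiesgp" → prefix "y" already present; 9 new (n, h, r, o, i, e, s, g, p)
  "phyuga" → prefix "phy" already present; 3 new (u, g, a)
  "physvg" → prefix "phy" already present; 3 new (s, v, g)
  "phyxtflq" → prefix "phy" already present; 5 new (x, t, f, l, q)
  "gufksgit" → prefix "gu" already present; 6 new (f, k, s, g, i, t)
Total nodes = 7 + 4 + 1 + 4 + 1 + 11 + 2 + 8 + 5 + 6 + 1 + 4 + 9 + 3 + 3 + 5 + 6 = 80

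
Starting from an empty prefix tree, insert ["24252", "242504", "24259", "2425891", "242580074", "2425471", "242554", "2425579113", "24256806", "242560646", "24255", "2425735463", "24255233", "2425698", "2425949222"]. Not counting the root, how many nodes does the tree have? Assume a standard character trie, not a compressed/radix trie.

49

For each word, the new-node count is its length minus the longest prefix already in the trie:
  "24252" → 5 new (2, 4, 2, 5, 2)
  "242504" → prefix "2425" already present; 2 new (0, 4)
  "24259" → prefix "2425" already present; 1 new (9)
  "2425891" → prefix "2425" already present; 3 new (8, 9, 1)
  "242580074" → prefix "24258" already present; 4 new (0, 0, 7, 4)
  "2425471" → prefix "2425" already present; 3 new (4, 7, 1)
  "242554" → prefix "2425" already present; 2 new (5, 4)
  "2425579113" → prefix "24255" already present; 5 new (7, 9, 1, 1, 3)
  "24256806" → prefix "2425" already present; 4 new (6, 8, 0, 6)
  "242560646" → prefix "24256" already present; 4 new (0, 6, 4, 6)
  "24255" → prefix "24255" already present; 0 new (none)
  "2425735463" → prefix "2425" already present; 6 new (7, 3, 5, 4, 6, 3)
  "24255233" → prefix "24255" already present; 3 new (2, 3, 3)
  "2425698" → prefix "24256" already present; 2 new (9, 8)
  "2425949222" → prefix "24259" already present; 5 new (4, 9, 2, 2, 2)
Total nodes = 5 + 2 + 1 + 3 + 4 + 3 + 2 + 5 + 4 + 4 + 0 + 6 + 3 + 2 + 5 = 49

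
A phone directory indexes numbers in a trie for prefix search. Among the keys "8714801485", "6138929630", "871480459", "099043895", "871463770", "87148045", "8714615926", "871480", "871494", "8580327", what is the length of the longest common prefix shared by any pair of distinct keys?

8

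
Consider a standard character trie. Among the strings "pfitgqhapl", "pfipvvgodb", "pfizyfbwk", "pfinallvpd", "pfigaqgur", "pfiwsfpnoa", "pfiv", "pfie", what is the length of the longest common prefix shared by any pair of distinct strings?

3

Equivalently: take the maximum, over all pairs, of their longest common prefix length.
"pfie" and "pfigaqgur" agree on "pfi" (3 characters) before diverging; nothing deeper is shared.
Longest shared-prefix length: 3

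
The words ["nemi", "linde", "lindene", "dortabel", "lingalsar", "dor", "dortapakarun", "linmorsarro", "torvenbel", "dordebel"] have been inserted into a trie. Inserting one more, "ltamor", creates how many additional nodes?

"l" is already a path in the trie; the remaining "tamor" must be added.
So 6 − 1 = 5 new nodes.

5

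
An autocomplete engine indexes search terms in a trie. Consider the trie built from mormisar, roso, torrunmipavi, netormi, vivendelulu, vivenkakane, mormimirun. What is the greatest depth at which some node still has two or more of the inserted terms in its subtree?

5

The deepest shared node is where two words last agree before diverging.
e.g. "mormimirun" and "mormisar" share the prefix "mormi" of length 5; no pair shares a longer one.
Longest shared-prefix length: 5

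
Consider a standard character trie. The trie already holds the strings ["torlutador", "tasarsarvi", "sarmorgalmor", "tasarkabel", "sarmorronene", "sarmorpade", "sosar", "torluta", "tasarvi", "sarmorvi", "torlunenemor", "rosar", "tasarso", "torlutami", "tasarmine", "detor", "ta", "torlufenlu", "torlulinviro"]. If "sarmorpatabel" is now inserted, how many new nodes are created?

5

Walking "sarmorpatabel" from the root, the first 8 characters ("sarmorpa") follow existing edges; "t" is the first miss.
Each of the 5 remaining characters creates one node.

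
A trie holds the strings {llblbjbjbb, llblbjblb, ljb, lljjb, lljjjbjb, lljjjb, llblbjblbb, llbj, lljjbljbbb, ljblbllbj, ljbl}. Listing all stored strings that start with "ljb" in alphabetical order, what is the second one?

ljbl

Words with prefix "ljb", in lexicographic order: "ljb", "ljbl", "ljblbllbj"
The 2nd is ljbl.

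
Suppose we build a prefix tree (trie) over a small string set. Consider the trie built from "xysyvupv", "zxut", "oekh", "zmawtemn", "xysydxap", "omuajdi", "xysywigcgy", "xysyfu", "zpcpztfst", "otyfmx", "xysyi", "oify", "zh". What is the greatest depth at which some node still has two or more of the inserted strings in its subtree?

The deepest shared node is where two words last agree before diverging.
"xysydxap" and "xysyfu" agree on "xysy" (4 characters) before diverging; nothing deeper is shared.
Longest shared-prefix length: 4

4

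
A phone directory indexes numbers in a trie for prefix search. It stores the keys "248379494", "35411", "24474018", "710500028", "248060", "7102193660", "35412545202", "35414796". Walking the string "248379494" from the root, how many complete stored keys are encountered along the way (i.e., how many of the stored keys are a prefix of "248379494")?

Walk "248379494" from the root; an end-of-word marker is hit whenever a stored word is a prefix of "248379494".
Prefixes of the query that are stored words: "248379494"
Count: 1

1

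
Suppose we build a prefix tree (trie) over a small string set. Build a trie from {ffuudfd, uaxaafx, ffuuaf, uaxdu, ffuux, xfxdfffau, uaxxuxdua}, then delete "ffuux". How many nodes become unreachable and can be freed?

1

A node on "ffuux"'s path can go only if nothing else ends at it or branches off below it.
The suffix "x" (1 node) is used only by "ffuux"; the node for "ffuu" still has the child "d", so pruning stops there.
Nodes removed: 1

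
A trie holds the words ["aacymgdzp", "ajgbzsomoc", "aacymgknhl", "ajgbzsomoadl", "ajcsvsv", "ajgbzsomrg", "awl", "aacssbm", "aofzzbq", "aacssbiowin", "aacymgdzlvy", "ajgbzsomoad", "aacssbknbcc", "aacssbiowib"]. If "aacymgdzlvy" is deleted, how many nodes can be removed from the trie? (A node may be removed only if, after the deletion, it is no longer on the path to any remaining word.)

3

After clearing the end-marker at "aacymgdzlvy", prune upward until reaching a node still needed by another word.
The suffix "lvy" (3 nodes) is used only by "aacymgdzlvy"; the node for "aacymgdz" still has the child "p", so pruning stops there.
Nodes removed: 3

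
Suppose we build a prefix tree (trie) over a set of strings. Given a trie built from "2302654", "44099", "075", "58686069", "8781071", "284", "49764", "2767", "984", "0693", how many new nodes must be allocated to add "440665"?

3

The longest prefix of "440665" already in the trie is "440" (length 3).
New nodes needed: |"440665"| − 3 = 6 − 3 = 3.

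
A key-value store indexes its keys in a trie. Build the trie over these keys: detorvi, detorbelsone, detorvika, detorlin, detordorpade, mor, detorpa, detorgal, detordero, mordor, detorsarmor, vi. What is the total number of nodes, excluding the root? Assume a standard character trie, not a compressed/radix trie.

48

Insert word by word; a character creates a node only if that edge doesn't already exist:
  "detorvi" → 7 new (d, e, t, o, r, v, i)
  "detorbelsone" → prefix "detor" already present; 7 new (b, e, l, s, o, n, e)
  "detorvika" → prefix "detorvi" already present; 2 new (k, a)
  "detorlin" → prefix "detor" already present; 3 new (l, i, n)
  "detordorpade" → prefix "detor" already present; 7 new (d, o, r, p, a, d, e)
  "mor" → 3 new (m, o, r)
  "detorpa" → prefix "detor" already present; 2 new (p, a)
  "detorgal" → prefix "detor" already present; 3 new (g, a, l)
  "detordero" → prefix "detord" already present; 3 new (e, r, o)
  "mordor" → prefix "mor" already present; 3 new (d, o, r)
  "detorsarmor" → prefix "detor" already present; 6 new (s, a, r, m, o, r)
  "vi" → 2 new (v, i)
Total nodes = 7 + 7 + 2 + 3 + 7 + 3 + 2 + 3 + 3 + 3 + 6 + 2 = 48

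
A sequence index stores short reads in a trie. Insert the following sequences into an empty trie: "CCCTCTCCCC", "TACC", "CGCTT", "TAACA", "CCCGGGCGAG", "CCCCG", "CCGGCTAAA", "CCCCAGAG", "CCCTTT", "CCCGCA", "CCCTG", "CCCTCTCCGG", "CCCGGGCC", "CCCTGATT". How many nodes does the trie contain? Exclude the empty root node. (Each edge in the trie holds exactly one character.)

52

Insert word by word; a character creates a node only if that edge doesn't already exist:
  "CCCTCTCCCC" → 10 new (C, C, C, T, C, T, C, C, C, C)
  "TACC" → 4 new (T, A, C, C)
  "CGCTT" → prefix "C" already present; 4 new (G, C, T, T)
  "TAACA" → prefix "TA" already present; 3 new (A, C, A)
  "CCCGGGCGAG" → prefix "CCC" already present; 7 new (G, G, G, C, G, A, G)
  "CCCCG" → prefix "CCC" already present; 2 new (C, G)
  "CCGGCTAAA" → prefix "CC" already present; 7 new (G, G, C, T, A, A, A)
  "CCCCAGAG" → prefix "CCCC" already present; 4 new (A, G, A, G)
  "CCCTTT" → prefix "CCCT" already present; 2 new (T, T)
  "CCCGCA" → prefix "CCCG" already present; 2 new (C, A)
  "CCCTG" → prefix "CCCT" already present; 1 new (G)
  "CCCTCTCCGG" → prefix "CCCTCTCC" already present; 2 new (G, G)
  "CCCGGGCC" → prefix "CCCGGGC" already present; 1 new (C)
  "CCCTGATT" → prefix "CCCTG" already present; 3 new (A, T, T)
Total nodes = 10 + 4 + 4 + 3 + 7 + 2 + 7 + 4 + 2 + 2 + 1 + 2 + 1 + 3 = 52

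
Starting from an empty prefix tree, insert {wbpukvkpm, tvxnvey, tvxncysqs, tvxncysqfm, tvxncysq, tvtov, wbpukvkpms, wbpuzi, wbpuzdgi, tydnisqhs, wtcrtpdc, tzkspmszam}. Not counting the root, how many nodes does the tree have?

Trace insertions, counting only characters that open a new branch:
  "wbpukvkpm" → 9 new (w, b, p, u, k, v, k, p, m)
  "tvxnvey" → 7 new (t, v, x, n, v, e, y)
  "tvxncysqs" → prefix "tvxn" already present; 5 new (c, y, s, q, s)
  "tvxncysqfm" → prefix "tvxncysq" already present; 2 new (f, m)
  "tvxncysq" → prefix "tvxncysq" already present; 0 new (none)
  "tvtov" → prefix "tv" already present; 3 new (t, o, v)
  "wbpukvkpms" → prefix "wbpukvkpm" already present; 1 new (s)
  "wbpuzi" → prefix "wbpu" already present; 2 new (z, i)
  "wbpuzdgi" → prefix "wbpuz" already present; 3 new (d, g, i)
  "tydnisqhs" → prefix "t" already present; 8 new (y, d, n, i, s, q, h, s)
  "wtcrtpdc" → prefix "w" already present; 7 new (t, c, r, t, p, d, c)
  "tzkspmszam" → prefix "t" already present; 9 new (z, k, s, p, m, s, z, a, m)
Total nodes = 9 + 7 + 5 + 2 + 0 + 3 + 1 + 2 + 3 + 8 + 7 + 9 = 56

56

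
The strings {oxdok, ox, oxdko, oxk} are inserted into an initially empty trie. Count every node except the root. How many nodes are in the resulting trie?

Count nodes per top-level branch (shared prefixes stored once):
  'o'-branch (ox, oxdko, oxdok, oxk): 8 nodes
Sum: 8

8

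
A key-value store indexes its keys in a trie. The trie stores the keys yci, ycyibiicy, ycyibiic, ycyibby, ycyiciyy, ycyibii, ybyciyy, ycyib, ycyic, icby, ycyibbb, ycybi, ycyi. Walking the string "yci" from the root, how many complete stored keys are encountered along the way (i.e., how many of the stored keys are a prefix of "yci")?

1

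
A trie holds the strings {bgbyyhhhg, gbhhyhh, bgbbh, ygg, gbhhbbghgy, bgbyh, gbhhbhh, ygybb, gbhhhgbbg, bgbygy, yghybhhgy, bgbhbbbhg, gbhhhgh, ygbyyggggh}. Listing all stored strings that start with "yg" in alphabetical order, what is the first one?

ygbyyggggh

Words with prefix "yg", in lexicographic order: "ygbyyggggh", "ygg", "yghybhhgy", "ygybb"
Position 1: ygbyyggggh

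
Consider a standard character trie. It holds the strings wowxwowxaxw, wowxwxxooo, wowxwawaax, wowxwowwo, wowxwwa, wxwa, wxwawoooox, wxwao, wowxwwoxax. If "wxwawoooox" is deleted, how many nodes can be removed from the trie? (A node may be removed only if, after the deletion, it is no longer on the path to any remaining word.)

6

After clearing the end-marker at "wxwawoooox", prune upward until reaching a node still needed by another word.
The suffix "woooox" (6 nodes) is used only by "wxwawoooox"; the node for "wxwa" still has the child "o", so pruning stops there.
Nodes removed: 6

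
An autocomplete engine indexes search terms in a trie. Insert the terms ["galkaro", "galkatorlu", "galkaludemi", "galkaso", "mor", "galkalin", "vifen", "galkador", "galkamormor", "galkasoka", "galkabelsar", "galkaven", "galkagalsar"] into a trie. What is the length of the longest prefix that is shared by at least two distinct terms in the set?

Look for the deepest trie node that still has at least two words in its subtree.
"galkaso" and "galkasoka" agree on "galkaso" (7 characters) before diverging; nothing deeper is shared.
Longest shared-prefix length: 7

7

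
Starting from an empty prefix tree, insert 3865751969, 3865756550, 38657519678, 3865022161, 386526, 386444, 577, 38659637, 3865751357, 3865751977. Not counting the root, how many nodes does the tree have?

39

Insert word by word; a character creates a node only if that edge doesn't already exist:
  "3865751969" → 10 new (3, 8, 6, 5, 7, 5, 1, 9, 6, 9)
  "3865756550" → prefix "386575" already present; 4 new (6, 5, 5, 0)
  "38657519678" → prefix "386575196" already present; 2 new (7, 8)
  "3865022161" → prefix "3865" already present; 6 new (0, 2, 2, 1, 6, 1)
  "386526" → prefix "3865" already present; 2 new (2, 6)
  "386444" → prefix "386" already present; 3 new (4, 4, 4)
  "577" → 3 new (5, 7, 7)
  "38659637" → prefix "3865" already present; 4 new (9, 6, 3, 7)
  "3865751357" → prefix "3865751" already present; 3 new (3, 5, 7)
  "3865751977" → prefix "38657519" already present; 2 new (7, 7)
Total nodes = 10 + 4 + 2 + 6 + 2 + 3 + 3 + 4 + 3 + 2 = 39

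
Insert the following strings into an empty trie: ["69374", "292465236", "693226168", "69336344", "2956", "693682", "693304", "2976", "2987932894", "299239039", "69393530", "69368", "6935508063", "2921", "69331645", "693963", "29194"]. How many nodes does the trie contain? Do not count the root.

Count nodes per top-level branch (shared prefixes stored once):
  '2'-branch (29194, 2921, 292465236, 2956, 2976, 2987932894, 299239039): 32 nodes
  '6'-branch (693226168, 693304, 69331645, 69336344, 6935508063, 69368, 693682, 69374, 69393530, 693963): 39 nodes
Sum: 71

71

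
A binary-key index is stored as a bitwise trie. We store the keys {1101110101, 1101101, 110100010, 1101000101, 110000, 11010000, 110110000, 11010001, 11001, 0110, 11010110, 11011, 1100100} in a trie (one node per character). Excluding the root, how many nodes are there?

35

Trie structure (* marks end of a word):
(root)
├─ 0
│  └─ 1
│     └─ 1
│        └─ 0 *
└─ 1
   └─ 1
      └─ 0
         ├─ 0
         │  ├─ 0
         │  │  └─ 0 *
         │  └─ 1 *
         │     └─ 0
         │        └─ 0 *
         └─ 1
            ├─ 0
            │  ├─ 0
            │  │  └─ 0
            │  │     ├─ 0 *
            │  │     └─ 1 *
            │  │        └─ 0 *
            │  │           └─ 1 *
            │  └─ 1
            │     └─ 1
            │        └─ 0 *
            └─ 1 *
               ├─ 0
               │  ├─ 0
               │  │  └─ 0
               │  │     └─ 0 *
               │  └─ 1 *
               └─ 1
                  └─ 0
                     └─ 1
                        └─ 0
                           └─ 1 *
Counting every labelled node above: 35.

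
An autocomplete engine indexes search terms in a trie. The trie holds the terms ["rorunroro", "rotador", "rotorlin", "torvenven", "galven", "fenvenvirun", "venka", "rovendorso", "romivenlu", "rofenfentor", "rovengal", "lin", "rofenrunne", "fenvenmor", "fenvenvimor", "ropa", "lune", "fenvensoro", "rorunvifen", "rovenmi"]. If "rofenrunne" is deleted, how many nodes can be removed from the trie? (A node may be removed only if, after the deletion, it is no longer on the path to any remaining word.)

5

Walk "rofenrunne" from the leaf back toward the root, removing each node that no remaining word uses.
The suffix "runne" (5 nodes) is used only by "rofenrunne"; the node for "rofen" still has the child "f", so pruning stops there.
Nodes removed: 5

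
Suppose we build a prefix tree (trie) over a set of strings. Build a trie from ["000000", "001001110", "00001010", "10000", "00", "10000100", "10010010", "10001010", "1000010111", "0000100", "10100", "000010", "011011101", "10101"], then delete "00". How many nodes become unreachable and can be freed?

A node on "00"'s path can go only if nothing else ends at it or branches off below it.
Every node on "00" is still needed (e.g. by "000000"), so nothing is freed.
Nodes removed: 0

0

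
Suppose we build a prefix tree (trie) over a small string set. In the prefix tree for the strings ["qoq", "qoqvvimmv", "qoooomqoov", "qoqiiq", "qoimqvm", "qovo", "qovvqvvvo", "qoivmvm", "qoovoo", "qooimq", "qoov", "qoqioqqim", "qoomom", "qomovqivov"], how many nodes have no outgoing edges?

Leaves are exactly the stored words that no other stored word extends.
Those words: "qoimqvm", "qoivmvm", "qomovqivov", "qooimq", "qoomom", "qoooomqoov", "qoovoo", "qoqiiq", "qoqioqqim", "qoqvvimmv", "qovo", "qovvqvvvo"
Leaf count: 12

12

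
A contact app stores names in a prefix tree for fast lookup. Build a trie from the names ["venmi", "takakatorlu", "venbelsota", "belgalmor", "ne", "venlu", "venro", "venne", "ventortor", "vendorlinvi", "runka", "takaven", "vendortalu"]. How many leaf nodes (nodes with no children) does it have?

13

A leaf is a node with no children — equivalently, the end of a word that is not a proper prefix of any other stored word.
Those words: "belgalmor", "ne", "runka", "takakatorlu", "takaven", "venbelsota", "vendorlinvi", "vendortalu", "venlu", "venmi", "venne", "venro", "ventortor"
Leaf count: 13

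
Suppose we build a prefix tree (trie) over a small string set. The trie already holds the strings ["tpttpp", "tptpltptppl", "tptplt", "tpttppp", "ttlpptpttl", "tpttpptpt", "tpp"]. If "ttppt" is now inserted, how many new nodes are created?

3

Walking "ttppt" from the root, the first 2 characters ("tt") follow existing edges; "p" is the first miss.
So 5 − 2 = 3 new nodes.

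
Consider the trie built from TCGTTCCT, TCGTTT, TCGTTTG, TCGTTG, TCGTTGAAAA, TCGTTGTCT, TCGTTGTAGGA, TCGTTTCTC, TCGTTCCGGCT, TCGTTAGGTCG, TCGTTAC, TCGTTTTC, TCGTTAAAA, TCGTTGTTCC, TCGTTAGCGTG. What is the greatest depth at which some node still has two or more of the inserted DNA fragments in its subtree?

7

Look for the deepest trie node that still has at least two words in its subtree.
e.g. "TCGTTAGCGTG" and "TCGTTAGGTCG" share the prefix "TCGTTAG" of length 7; no pair shares a longer one.
Longest shared-prefix length: 7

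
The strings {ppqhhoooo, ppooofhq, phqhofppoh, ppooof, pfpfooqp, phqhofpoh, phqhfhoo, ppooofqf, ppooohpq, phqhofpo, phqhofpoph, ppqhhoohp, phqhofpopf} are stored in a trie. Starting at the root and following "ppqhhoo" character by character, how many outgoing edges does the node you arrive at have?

2

Follow the path "ppqhhoo" to its node, then look at its outgoing edges.
Distinct next characters after "ppqhhoo": h, o.
That node has 2 child edges.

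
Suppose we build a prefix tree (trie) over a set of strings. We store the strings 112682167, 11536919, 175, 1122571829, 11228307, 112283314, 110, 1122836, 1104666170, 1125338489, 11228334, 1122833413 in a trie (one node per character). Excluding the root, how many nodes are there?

50

Count nodes per top-level branch (shared prefixes stored once):
  '1'-branch (110, 1104666170, 1122571829, 11228307, 112283314, 11228334, 1122833413, 1122836, 1125338489, 112682167, 11536919, 175): 50 nodes
Sum: 50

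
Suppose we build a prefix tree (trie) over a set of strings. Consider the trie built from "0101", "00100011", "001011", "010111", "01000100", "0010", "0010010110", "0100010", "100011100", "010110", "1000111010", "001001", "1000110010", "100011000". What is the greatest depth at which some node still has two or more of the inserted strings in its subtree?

Look for the deepest trie node that still has at least two words in its subtree.
"100011000" and "1000110010" agree on "10001100" (8 characters) before diverging; nothing deeper is shared.
Longest shared-prefix length: 8

8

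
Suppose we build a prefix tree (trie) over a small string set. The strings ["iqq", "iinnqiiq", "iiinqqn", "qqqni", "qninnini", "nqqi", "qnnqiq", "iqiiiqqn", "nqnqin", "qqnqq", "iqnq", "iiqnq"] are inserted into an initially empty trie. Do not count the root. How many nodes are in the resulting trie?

53

For each word, the new-node count is its length minus the longest prefix already in the trie:
  "iqq" → 3 new (i, q, q)
  "iinnqiiq" → prefix "i" already present; 7 new (i, n, n, q, i, i, q)
  "iiinqqn" → prefix "ii" already present; 5 new (i, n, q, q, n)
  "qqqni" → 5 new (q, q, q, n, i)
  "qninnini" → prefix "q" already present; 7 new (n, i, n, n, i, n, i)
  "nqqi" → 4 new (n, q, q, i)
  "qnnqiq" → prefix "qn" already present; 4 new (n, q, i, q)
  "iqiiiqqn" → prefix "iq" already present; 6 new (i, i, i, q, q, n)
  "nqnqin" → prefix "nq" already present; 4 new (n, q, i, n)
  "qqnqq" → prefix "qq" already present; 3 new (n, q, q)
  "iqnq" → prefix "iq" already present; 2 new (n, q)
  "iiqnq" → prefix "ii" already present; 3 new (q, n, q)
Total nodes = 3 + 7 + 5 + 5 + 7 + 4 + 4 + 6 + 4 + 3 + 2 + 3 = 53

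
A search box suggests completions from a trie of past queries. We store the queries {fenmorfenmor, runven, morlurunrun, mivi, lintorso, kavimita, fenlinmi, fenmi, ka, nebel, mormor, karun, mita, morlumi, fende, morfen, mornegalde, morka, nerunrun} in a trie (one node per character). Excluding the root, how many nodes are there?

Trace insertions, counting only characters that open a new branch:
  "fenmorfenmor" → 12 new (f, e, n, m, o, r, f, e, n, m, o, r)
  "runven" → 6 new (r, u, n, v, e, n)
  "morlurunrun" → 11 new (m, o, r, l, u, r, u, n, r, u, n)
  "mivi" → prefix "m" already present; 3 new (i, v, i)
  "lintorso" → 8 new (l, i, n, t, o, r, s, o)
  "kavimita" → 8 new (k, a, v, i, m, i, t, a)
  "fenlinmi" → prefix "fen" already present; 5 new (l, i, n, m, i)
  "fenmi" → prefix "fenm" already present; 1 new (i)
  "ka" → prefix "ka" already present; 0 new (none)
  "nebel" → 5 new (n, e, b, e, l)
  "mormor" → prefix "mor" already present; 3 new (m, o, r)
  "karun" → prefix "ka" already present; 3 new (r, u, n)
  "mita" → prefix "mi" already present; 2 new (t, a)
  "morlumi" → prefix "morlu" already present; 2 new (m, i)
  "fende" → prefix "fen" already present; 2 new (d, e)
  "morfen" → prefix "mor" already present; 3 new (f, e, n)
  "mornegalde" → prefix "mor" already present; 7 new (n, e, g, a, l, d, e)
  "morka" → prefix "mor" already present; 2 new (k, a)
  "nerunrun" → prefix "ne" already present; 6 new (r, u, n, r, u, n)
Total nodes = 12 + 6 + 11 + 3 + 8 + 8 + 5 + 1 + 0 + 5 + 3 + 3 + 2 + 2 + 2 + 3 + 7 + 2 + 6 = 89

89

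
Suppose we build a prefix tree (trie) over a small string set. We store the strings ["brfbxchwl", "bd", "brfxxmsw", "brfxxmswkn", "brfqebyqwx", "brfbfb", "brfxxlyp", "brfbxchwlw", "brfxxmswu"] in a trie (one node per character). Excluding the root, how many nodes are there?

Insert word by word; a character creates a node only if that edge doesn't already exist:
  "brfbxchwl" → 9 new (b, r, f, b, x, c, h, w, l)
  "bd" → prefix "b" already present; 1 new (d)
  "brfxxmsw" → prefix "brf" already present; 5 new (x, x, m, s, w)
  "brfxxmswkn" → prefix "brfxxmsw" already present; 2 new (k, n)
  "brfqebyqwx" → prefix "brf" already present; 7 new (q, e, b, y, q, w, x)
  "brfbfb" → prefix "brfb" already present; 2 new (f, b)
  "brfxxlyp" → prefix "brfxx" already present; 3 new (l, y, p)
  "brfbxchwlw" → prefix "brfbxchwl" already present; 1 new (w)
  "brfxxmswu" → prefix "brfxxmsw" already present; 1 new (u)
Total nodes = 9 + 1 + 5 + 2 + 7 + 2 + 3 + 1 + 1 = 31

31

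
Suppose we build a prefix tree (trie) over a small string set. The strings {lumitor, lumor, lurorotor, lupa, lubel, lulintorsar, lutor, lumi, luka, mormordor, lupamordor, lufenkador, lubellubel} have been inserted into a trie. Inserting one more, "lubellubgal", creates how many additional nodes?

Walking "lubellubgal" from the root, the first 8 characters ("lubellub") follow existing edges; "g" is the first miss.
So 11 − 8 = 3 new nodes.

3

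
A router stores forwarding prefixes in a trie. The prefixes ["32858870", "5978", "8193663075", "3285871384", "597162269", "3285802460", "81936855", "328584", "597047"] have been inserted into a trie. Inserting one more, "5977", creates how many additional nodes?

1

"597" is already a path in the trie; the remaining "7" must be added.
Each of the 1 remaining characters creates one node.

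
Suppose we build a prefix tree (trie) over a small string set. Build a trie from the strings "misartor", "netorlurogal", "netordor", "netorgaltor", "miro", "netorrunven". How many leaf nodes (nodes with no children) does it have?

6

A leaf is a node with no children — equivalently, the end of a word that is not a proper prefix of any other stored word.
Those words: "miro", "misartor", "netordor", "netorgaltor", "netorlurogal", "netorrunven"
Leaf count: 6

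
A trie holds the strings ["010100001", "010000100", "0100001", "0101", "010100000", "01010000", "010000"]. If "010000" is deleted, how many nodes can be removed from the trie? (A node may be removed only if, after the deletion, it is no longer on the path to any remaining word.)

Walk "010000" from the leaf back toward the root, removing each node that no remaining word uses.
Every node on "010000" is still needed (e.g. by "010000100"), so nothing is freed.
Nodes removed: 0

0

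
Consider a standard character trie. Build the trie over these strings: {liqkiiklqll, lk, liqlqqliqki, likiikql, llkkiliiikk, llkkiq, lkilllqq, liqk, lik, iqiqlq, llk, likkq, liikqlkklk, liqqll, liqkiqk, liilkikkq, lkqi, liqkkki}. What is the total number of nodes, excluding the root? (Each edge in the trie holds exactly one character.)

Trace insertions, counting only characters that open a new branch:
  "liqkiiklqll" → 11 new (l, i, q, k, i, i, k, l, q, l, l)
  "lk" → prefix "l" already present; 1 new (k)
  "liqlqqliqki" → prefix "liq" already present; 8 new (l, q, q, l, i, q, k, i)
  "likiikql" → prefix "li" already present; 6 new (k, i, i, k, q, l)
  "llkkiliiikk" → prefix "l" already present; 10 new (l, k, k, i, l, i, i, i, k, k)
  "llkkiq" → prefix "llkki" already present; 1 new (q)
  "lkilllqq" → prefix "lk" already present; 6 new (i, l, l, l, q, q)
  "liqk" → prefix "liqk" already present; 0 new (none)
  "lik" → prefix "lik" already present; 0 new (none)
  "iqiqlq" → 6 new (i, q, i, q, l, q)
  "llk" → prefix "llk" already present; 0 new (none)
  "likkq" → prefix "lik" already present; 2 new (k, q)
  "liikqlkklk" → prefix "li" already present; 8 new (i, k, q, l, k, k, l, k)
  "liqqll" → prefix "liq" already present; 3 new (q, l, l)
  "liqkiqk" → prefix "liqki" already present; 2 new (q, k)
  "liilkikkq" → prefix "lii" already present; 6 new (l, k, i, k, k, q)
  "lkqi" → prefix "lk" already present; 2 new (q, i)
  "liqkkki" → prefix "liqk" already present; 3 new (k, k, i)
Total nodes = 11 + 1 + 8 + 6 + 10 + 1 + 6 + 0 + 0 + 6 + 0 + 2 + 8 + 3 + 2 + 6 + 2 + 3 = 75

75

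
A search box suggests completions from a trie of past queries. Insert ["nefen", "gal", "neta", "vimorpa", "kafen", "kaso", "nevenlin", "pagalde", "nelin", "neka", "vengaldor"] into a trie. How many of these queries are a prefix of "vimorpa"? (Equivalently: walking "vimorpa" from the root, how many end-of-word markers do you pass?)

Traverse "vimorpa" character by character; count nodes along the way that are marked as word ends.
Prefixes of the query that are stored words: "vimorpa"
Count: 1

1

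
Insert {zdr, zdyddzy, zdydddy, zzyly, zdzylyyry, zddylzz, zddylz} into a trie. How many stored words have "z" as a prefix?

Walk to "z"; the words in its subtree are exactly those with that prefix.
Words under "z": zddylz, zddylzz, zdr, zdydddy, zdyddzy, zdzylyyry, zzyly
Count: 7

7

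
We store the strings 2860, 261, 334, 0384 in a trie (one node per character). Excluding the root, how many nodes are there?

13

Trie structure (* marks end of a word):
(root)
├─ 0
│  └─ 3
│     └─ 8
│        └─ 4 *
├─ 2
│  ├─ 6
│  │  └─ 1 *
│  └─ 8
│     └─ 6
│        └─ 0 *
└─ 3
   └─ 3
      └─ 4 *
Counting every labelled node above: 13.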